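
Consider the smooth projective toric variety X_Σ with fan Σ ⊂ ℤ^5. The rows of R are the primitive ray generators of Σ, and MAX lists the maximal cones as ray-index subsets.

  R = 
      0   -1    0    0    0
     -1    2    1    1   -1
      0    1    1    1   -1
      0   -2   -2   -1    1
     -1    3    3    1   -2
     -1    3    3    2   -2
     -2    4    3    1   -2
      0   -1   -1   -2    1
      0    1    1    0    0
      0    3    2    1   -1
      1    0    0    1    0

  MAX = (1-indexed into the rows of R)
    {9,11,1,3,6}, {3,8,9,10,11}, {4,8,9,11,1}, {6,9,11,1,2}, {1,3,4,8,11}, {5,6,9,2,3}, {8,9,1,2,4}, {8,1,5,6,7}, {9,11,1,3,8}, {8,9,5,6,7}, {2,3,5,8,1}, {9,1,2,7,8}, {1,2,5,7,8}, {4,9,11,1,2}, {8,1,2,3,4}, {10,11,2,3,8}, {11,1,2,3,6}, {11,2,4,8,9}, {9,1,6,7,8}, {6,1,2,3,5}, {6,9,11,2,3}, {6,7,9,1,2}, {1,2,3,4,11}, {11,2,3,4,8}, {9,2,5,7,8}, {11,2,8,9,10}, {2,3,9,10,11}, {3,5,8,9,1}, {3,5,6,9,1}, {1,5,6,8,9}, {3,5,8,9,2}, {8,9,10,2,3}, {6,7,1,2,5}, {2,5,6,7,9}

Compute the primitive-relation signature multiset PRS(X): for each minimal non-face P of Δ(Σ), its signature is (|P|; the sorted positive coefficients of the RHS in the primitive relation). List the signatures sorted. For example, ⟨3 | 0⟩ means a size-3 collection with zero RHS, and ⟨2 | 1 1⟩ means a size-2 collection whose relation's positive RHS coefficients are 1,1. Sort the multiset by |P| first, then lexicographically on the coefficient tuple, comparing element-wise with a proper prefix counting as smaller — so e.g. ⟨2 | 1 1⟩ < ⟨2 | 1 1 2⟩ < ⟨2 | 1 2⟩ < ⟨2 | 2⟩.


|primitive collections| = 20. Relations:

  • {1,10}:  v_{1} + v_{10} = v_{3} + v_{9}  →  sig = ⟨2 | 1 1⟩
  • {3,7}:  v_{3} + v_{7} = v_{2} + v_{5}  →  sig = ⟨2 | 1 1⟩
  • {4,6}:  v_{4} + v_{6} = v_{1} + v_{2}  →  sig = ⟨2 | 1 1⟩
  • {4,10}:  v_{4} + v_{10} = v_{2} + v_{8} + v_{11}  →  sig = ⟨2 | 1 1 1⟩
  • {7,11}:  v_{7} + v_{11} = v_{2} + v_{3} + v_{9}  →  sig = ⟨2 | 1 1 1⟩
  • {4,5}:  v_{4} + v_{5} = v_{1} + v_{2} + v_{3} + v_{8}  →  sig = ⟨2 | 1 1 1 1⟩
  • {4,7}:  v_{4} + v_{7} = v_{1} + 2·v_{2} + v_{8}  →  sig = ⟨2 | 1 1 2⟩
  • {5,10}:  v_{5} + v_{10} = v_{2} + 3·v_{3} + v_{8} + 2·v_{9}  →  sig = ⟨2 | 1 1 2 3⟩
  • {5,11}:  v_{5} + v_{11} = 2·v_{3} + v_{9}  →  sig = ⟨2 | 1 2⟩
  • {6,10}:  v_{6} + v_{10} = v_{2} + 2·v_{3} + 2·v_{9}  →  sig = ⟨2 | 1 2 2⟩
  • {7,10}:  v_{7} + v_{10} = 2·v_{2} + 2·v_{3} + v_{8} + 2·v_{9}  →  sig = ⟨2 | 1 2 2 2⟩
  • {3,4,9}:  v_{3} + v_{4} + v_{9} = 0  →  sig = ⟨3 | 0⟩
  • {2,6,8}:  v_{2} + v_{6} + v_{8} = v_{7}  →  sig = ⟨3 | 1⟩
  • {3,6,8}:  v_{3} + v_{6} + v_{8} = v_{5}  →  sig = ⟨3 | 1⟩
  • {6,8,11}:  v_{6} + v_{8} + v_{11} = v_{3} + v_{9}  →  sig = ⟨3 | 1 1⟩
  • {1,2,8,11}:  v_{1} + v_{2} + v_{8} + v_{11} = 0  →  sig = ⟨4 | 0⟩
  • {1,2,3,9}:  v_{1} + v_{2} + v_{3} + v_{9} = v_{6}  →  sig = ⟨4 | 1⟩
  • {1,2,5,9}:  v_{1} + v_{2} + v_{5} + v_{9} = 2·v_{6} + v_{8}  →  sig = ⟨4 | 1 2⟩
  • {1,5,7,9}:  v_{1} + v_{5} + v_{7} + v_{9} = 3·v_{6} + 2·v_{8}  →  sig = ⟨4 | 2 3⟩
  • {2,3,8,9,11}:  v_{2} + v_{3} + v_{8} + v_{9} + v_{11} = v_{10}  →  sig = ⟨5 | 1⟩

Signatures (|P|; sorted positive RHS coefficients), sorted:
    ⟨2 | 1 1⟩
    ⟨2 | 1 1⟩
    ⟨2 | 1 1⟩
    ⟨2 | 1 1 1⟩
    ⟨2 | 1 1 1⟩
    ⟨2 | 1 1 1 1⟩
    ⟨2 | 1 1 2⟩
    ⟨2 | 1 1 2 3⟩
    ⟨2 | 1 2⟩
    ⟨2 | 1 2 2⟩
    ⟨2 | 1 2 2 2⟩
    ⟨3 | 0⟩
    ⟨3 | 1⟩
    ⟨3 | 1⟩
    ⟨3 | 1 1⟩
    ⟨4 | 0⟩
    ⟨4 | 1⟩
    ⟨4 | 1 2⟩
    ⟨4 | 2 3⟩
    ⟨5 | 1⟩


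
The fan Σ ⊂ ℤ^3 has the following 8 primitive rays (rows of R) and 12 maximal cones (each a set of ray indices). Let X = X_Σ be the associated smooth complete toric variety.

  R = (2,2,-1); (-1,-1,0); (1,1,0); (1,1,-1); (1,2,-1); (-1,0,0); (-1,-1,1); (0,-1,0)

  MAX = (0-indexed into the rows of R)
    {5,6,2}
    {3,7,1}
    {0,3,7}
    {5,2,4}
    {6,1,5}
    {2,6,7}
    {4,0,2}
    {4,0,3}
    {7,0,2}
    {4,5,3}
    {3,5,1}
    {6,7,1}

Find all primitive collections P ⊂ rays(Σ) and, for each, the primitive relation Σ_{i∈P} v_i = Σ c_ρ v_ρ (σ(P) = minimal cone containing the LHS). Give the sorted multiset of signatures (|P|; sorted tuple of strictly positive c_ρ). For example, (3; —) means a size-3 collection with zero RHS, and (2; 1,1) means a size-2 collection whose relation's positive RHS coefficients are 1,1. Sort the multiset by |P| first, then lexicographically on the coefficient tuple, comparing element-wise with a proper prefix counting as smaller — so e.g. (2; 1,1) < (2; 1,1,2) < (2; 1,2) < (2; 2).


Σ has 10 primitive collections:

  P={1,2}:  v_{1} + v_{2} = 0 — sig = (2; —)
  P={3,6}:  v_{3} + v_{6} = 0 — sig = (2; —)
  P={0,1}:  v_{0} + v_{1} = v_{3} — sig = (2; 1)
  P={0,5}:  v_{0} + v_{5} = v_{4} — sig = (2; 1)
  P={0,6}:  v_{0} + v_{6} = v_{2} — sig = (2; 1)
  P={2,3}:  v_{2} + v_{3} = v_{0} — sig = (2; 1)
  P={4,7}:  v_{4} + v_{7} = v_{3} — sig = (2; 1)
  P={5,7}:  v_{5} + v_{7} = v_{1} — sig = (2; 1)
  P={1,4}:  v_{1} + v_{4} = v_{3} + v_{5} — sig = (2; 1,1)
  P={4,6}:  v_{4} + v_{6} = v_{2} + v_{5} — sig = (2; 1,1)

Signatures (|P|; sorted positive RHS coefficients), sorted:
{ (2; —) ×2,  (2; 1) ×6,  (2; 1,1) ×2 }


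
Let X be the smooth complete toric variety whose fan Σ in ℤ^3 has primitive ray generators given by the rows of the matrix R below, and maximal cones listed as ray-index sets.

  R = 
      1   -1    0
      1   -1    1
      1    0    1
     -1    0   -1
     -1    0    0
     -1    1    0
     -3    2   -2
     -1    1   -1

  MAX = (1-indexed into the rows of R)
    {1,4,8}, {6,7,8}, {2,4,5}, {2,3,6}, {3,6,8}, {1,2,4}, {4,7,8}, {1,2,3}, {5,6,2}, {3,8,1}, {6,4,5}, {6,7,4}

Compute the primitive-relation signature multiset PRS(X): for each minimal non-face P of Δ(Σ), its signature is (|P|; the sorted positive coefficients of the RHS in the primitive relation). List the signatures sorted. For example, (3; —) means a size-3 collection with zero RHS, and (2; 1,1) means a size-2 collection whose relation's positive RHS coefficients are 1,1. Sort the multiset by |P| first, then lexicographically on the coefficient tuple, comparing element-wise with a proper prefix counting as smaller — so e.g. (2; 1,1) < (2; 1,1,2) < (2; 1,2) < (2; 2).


Primitive collections (12):

  {1,6}:  v_{1} + v_{6} = 0  ⟹  sig = (2; —)
  {2,8}:  v_{2} + v_{8} = 0  ⟹  sig = (2; —)
  {3,4}:  v_{3} + v_{4} = 0  ⟹  sig = (2; —)
  {1,5}:  v_{1} + v_{5} = v_{2} + v_{4}  ⟹  sig = (2; 1,1)
  {1,7}:  v_{1} + v_{7} = v_{4} + v_{8}  ⟹  sig = (2; 1,1)
  {2,7}:  v_{2} + v_{7} = v_{4} + v_{6}  ⟹  sig = (2; 1,1)
  {3,5}:  v_{3} + v_{5} = v_{2} + v_{6}  ⟹  sig = (2; 1,1)
  {3,7}:  v_{3} + v_{7} = v_{6} + v_{8}  ⟹  sig = (2; 1,1)
  {5,8}:  v_{5} + v_{8} = v_{4} + v_{6}  ⟹  sig = (2; 1,1)
  {5,7}:  v_{5} + v_{7} = 2·v_{4} + 2·v_{6}  ⟹  sig = (2; 2,2)
  {2,4,6}:  v_{2} + v_{4} + v_{6} = v_{5}  ⟹  sig = (3; 1)
  {4,6,8}:  v_{4} + v_{6} + v_{8} = v_{7}  ⟹  sig = (3; 1)

Hence PRS(X_Σ) =
[(2; —), (2; —), (2; —), (2; 1,1), (2; 1,1), (2; 1,1), (2; 1,1), (2; 1,1), (2; 1,1), (2; 2,2), (3; 1), (3; 1)]


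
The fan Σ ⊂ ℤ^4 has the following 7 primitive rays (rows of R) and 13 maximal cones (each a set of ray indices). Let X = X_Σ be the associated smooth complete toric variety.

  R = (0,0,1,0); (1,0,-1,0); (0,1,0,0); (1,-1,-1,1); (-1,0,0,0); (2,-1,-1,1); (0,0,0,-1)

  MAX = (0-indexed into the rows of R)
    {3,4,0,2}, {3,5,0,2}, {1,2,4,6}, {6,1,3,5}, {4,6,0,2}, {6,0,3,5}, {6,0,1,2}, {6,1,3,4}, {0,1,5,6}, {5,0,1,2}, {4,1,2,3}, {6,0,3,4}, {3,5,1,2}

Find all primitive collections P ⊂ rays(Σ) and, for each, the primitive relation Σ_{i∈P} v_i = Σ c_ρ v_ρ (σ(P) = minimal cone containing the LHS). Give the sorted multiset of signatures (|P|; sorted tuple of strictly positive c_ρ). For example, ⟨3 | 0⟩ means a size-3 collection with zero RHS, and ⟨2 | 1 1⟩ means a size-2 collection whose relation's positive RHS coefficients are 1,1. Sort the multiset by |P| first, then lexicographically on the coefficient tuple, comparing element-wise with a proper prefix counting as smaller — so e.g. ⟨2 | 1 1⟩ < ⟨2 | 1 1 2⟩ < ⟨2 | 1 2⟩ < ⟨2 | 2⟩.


5 minimal non-faces of Δ(Σ) (on 7 rays):

  {4,5}:  v_{4} + v_{5} = v_{3} ; sig = ⟨2 | 1⟩
  {0,1,4}:  v_{0} + v_{1} + v_{4} = 0 ; sig = ⟨3 | 0⟩
  {0,1,3}:  v_{0} + v_{1} + v_{3} = v_{5} ; sig = ⟨3 | 1⟩
  {2,3,6}:  v_{2} + v_{3} + v_{6} = v_{1} ; sig = ⟨3 | 1⟩
  {2,5,6}:  v_{2} + v_{5} + v_{6} = v_{0} + 2·v_{1} ; sig = ⟨3 | 1 2⟩

Sorted signature multiset PRS(X):
    |P|=2: 1 collection, coeffs (1)
    |P|=3: 4 collections, coeffs (), (1), (1), (1,2)


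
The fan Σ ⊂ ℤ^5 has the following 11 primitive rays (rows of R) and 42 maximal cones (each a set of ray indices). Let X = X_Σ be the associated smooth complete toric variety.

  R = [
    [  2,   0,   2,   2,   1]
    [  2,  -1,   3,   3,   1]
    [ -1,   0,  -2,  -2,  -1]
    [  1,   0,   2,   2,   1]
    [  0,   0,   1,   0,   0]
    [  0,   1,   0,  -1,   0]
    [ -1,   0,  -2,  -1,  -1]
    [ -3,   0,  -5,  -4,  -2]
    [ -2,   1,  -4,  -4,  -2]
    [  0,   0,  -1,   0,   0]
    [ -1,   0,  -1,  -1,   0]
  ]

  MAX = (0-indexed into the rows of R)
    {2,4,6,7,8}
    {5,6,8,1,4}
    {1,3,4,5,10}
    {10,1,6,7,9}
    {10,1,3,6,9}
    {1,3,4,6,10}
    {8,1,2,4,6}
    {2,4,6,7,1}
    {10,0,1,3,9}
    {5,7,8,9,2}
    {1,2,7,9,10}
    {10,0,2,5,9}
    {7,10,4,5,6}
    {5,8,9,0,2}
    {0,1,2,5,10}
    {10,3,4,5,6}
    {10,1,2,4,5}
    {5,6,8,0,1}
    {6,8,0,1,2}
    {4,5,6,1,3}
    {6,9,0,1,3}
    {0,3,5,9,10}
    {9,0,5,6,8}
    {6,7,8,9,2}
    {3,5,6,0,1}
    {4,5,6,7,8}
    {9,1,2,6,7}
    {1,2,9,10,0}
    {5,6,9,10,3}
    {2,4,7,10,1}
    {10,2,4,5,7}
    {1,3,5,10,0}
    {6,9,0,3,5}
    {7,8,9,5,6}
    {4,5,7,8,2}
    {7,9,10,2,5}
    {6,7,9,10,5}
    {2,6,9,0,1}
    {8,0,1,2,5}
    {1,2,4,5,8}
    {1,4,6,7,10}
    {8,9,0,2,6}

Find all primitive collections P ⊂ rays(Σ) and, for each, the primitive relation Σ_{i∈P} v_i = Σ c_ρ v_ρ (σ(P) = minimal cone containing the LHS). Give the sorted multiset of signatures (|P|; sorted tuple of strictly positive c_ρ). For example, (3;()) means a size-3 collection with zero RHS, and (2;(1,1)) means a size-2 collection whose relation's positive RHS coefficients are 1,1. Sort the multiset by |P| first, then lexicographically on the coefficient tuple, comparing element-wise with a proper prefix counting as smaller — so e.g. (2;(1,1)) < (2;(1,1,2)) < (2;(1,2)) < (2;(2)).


Minimal non-faces — 15 found among 11 rays, 42 max cones:

  • {2,3}:  v_{2} + v_{3} = 0  →  sig = (2;())
  • {4,9}:  v_{4} + v_{9} = 0  →  sig = (2;())
  • {0,4}:  v_{0} + v_{4} = v_{1} + v_{5}  →  sig = (2;(1,1))
  • {0,7}:  v_{0} + v_{7} = v_{2} + v_{9}  →  sig = (2;(1,1))
  • {3,7}:  v_{3} + v_{7} = v_{6} + v_{10}  →  sig = (2;(1,1))
  • {3,8}:  v_{3} + v_{8} = v_{5} + v_{6}  →  sig = (2;(1,1))
  • {8,10}:  v_{8} + v_{10} = v_{5} + v_{7}  →  sig = (2;(1,1))
  • {0,6,10}:  v_{0} + v_{6} + v_{10} = v_{9}  →  sig = (3;(1))
  • {1,5,7}:  v_{1} + v_{5} + v_{7} = v_{2}  →  sig = (3;(1))
  • {1,5,9}:  v_{1} + v_{5} + v_{9} = v_{0}  →  sig = (3;(1))
  • {2,5,6}:  v_{2} + v_{5} + v_{6} = v_{8}  →  sig = (3;(1))
  • {2,6,10}:  v_{2} + v_{6} + v_{10} = v_{7}  →  sig = (3;(1))
  • {1,8,9}:  v_{1} + v_{8} + v_{9} = v_{0} + v_{2} + v_{6}  →  sig = (3;(1,1,1))
  • {1,7,8}:  v_{1} + v_{7} + v_{8} = 2·v_{2} + v_{6}  →  sig = (3;(1,2))
  • {1,5,6,10}:  v_{1} + v_{5} + v_{6} + v_{10} = 0  →  sig = (4;())

Sorted signature multiset PRS(X):
    |P|=2: 7 collections, coeffs (), (), (1,1), (1,1), (1,1), (1,1), (1,1)
    |P|=3: 7 collections, coeffs (1), (1), (1), (1), (1), (1,1,1), (1,2)
    |P|=4: 1 collection, coeffs ()


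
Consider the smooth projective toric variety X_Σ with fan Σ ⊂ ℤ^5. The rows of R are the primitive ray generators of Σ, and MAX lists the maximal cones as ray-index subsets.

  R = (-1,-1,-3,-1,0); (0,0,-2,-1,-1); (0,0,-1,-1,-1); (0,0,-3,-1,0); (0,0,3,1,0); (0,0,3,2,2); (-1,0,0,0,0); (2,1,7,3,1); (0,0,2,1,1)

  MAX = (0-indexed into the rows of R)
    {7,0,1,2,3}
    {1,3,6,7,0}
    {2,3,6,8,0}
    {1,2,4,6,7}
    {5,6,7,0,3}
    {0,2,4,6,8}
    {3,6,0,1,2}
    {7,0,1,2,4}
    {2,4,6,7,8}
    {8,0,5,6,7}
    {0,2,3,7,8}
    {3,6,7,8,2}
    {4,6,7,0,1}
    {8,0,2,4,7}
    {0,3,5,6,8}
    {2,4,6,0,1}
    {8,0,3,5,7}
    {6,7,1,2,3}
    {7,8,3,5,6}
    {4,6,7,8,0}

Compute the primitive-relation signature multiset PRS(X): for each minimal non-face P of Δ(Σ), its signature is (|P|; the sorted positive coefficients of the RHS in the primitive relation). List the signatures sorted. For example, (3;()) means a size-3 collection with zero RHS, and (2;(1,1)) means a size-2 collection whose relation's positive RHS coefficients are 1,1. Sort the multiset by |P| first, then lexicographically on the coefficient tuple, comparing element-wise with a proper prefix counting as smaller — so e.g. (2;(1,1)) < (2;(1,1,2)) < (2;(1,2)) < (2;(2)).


7 minimal non-faces of Δ(Σ) (on 9 rays):

  {1,8}:  v_{1} + v_{8} = 0 ; sig = (2;())
  {3,4}:  v_{3} + v_{4} = 0 ; sig = (2;())
  {2,5}:  v_{2} + v_{5} = v_{8} ; sig = (2;(1))
  {1,5}:  v_{1} + v_{5} = v_{0} + v_{3} + v_{6} + v_{7} ; sig = (2;(1,1,1,1))
  {4,5}:  v_{4} + v_{5} = v_{0} + v_{6} + v_{7} + v_{8} ; sig = (2;(1,1,1,1))
  {0,2,6,7}:  v_{0} + v_{2} + v_{6} + v_{7} = v_{4} ; sig = (4;(1))
  {0,3,6,7,8}:  v_{0} + v_{3} + v_{6} + v_{7} + v_{8} = v_{5} ; sig = (5;(1))

Hence PRS(X_Σ) =
{ (2;()) ×2,  (2;(1)),  (2;(1,1,1,1)) ×2,  (4;(1)),  (5;(1)) }


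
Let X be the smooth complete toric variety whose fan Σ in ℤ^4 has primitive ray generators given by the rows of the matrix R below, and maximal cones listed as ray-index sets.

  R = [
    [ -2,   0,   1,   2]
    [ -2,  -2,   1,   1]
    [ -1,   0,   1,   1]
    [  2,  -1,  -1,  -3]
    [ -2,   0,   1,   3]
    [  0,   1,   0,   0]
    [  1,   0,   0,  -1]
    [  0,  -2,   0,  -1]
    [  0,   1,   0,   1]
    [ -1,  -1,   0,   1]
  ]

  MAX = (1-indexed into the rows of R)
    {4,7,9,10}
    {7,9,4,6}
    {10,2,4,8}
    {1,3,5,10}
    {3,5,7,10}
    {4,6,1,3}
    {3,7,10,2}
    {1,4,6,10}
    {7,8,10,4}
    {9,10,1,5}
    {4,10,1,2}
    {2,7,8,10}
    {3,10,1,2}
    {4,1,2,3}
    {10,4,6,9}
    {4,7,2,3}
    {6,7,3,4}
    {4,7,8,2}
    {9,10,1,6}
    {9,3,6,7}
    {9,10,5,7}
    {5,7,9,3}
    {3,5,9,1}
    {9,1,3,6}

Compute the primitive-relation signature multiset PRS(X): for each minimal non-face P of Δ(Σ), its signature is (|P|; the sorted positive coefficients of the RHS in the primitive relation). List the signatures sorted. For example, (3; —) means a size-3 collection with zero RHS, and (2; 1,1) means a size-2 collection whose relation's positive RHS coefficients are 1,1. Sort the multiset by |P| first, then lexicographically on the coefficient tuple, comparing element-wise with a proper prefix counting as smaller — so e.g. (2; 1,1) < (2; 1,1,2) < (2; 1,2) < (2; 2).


18 minimal non-faces of Δ(Σ) (on 10 rays):

  P = {1,7}:  v_{1} + v_{7} = v_{3}  ⟹  sig = (2; 1)
  P = {1,8}:  v_{1} + v_{8} = v_{2}  ⟹  sig = (2; 1)
  P = {2,9}:  v_{2} + v_{9} = v_{3} + v_{10}  ⟹  sig = (2; 1,1)
  P = {3,8}:  v_{3} + v_{8} = v_{2} + v_{7}  ⟹  sig = (2; 1,1)
  P = {4,5}:  v_{4} + v_{5} = v_{7} + v_{10}  ⟹  sig = (2; 1,1)
  P = {5,6}:  v_{5} + v_{6} = v_{1} + v_{9}  ⟹  sig = (2; 1,1)
  P = {6,8}:  v_{6} + v_{8} = v_{1} + v_{4}  ⟹  sig = (2; 1,1)
  P = {8,9}:  v_{8} + v_{9} = v_{7} + v_{10}  ⟹  sig = (2; 1,1)
  P = {5,8}:  v_{5} + v_{8} = v_{3} + v_{7} + 2·v_{10}  ⟹  sig = (2; 1,1,2)
  P = {2,6}:  v_{2} + v_{6} = 2·v_{1} + v_{4}  ⟹  sig = (2; 1,2)
  P = {2,5}:  v_{2} + v_{5} = 2·v_{3} + 2·v_{10}  ⟹  sig = (2; 2,2)
  P = {1,4,9}:  v_{1} + v_{4} + v_{9} = 0  ⟹  sig = (3; —)
  P = {6,7,10}:  v_{6} + v_{7} + v_{10} = 0  ⟹  sig = (3; —)
  P = {3,4,9}:  v_{3} + v_{4} + v_{9} = v_{7}  ⟹  sig = (3; 1)
  P = {3,4,10}:  v_{3} + v_{4} + v_{10} = v_{8}  ⟹  sig = (3; 1)
  P = {3,6,10}:  v_{3} + v_{6} + v_{10} = v_{1}  ⟹  sig = (3; 1)
  P = {3,9,10}:  v_{3} + v_{9} + v_{10} = v_{5}  ⟹  sig = (3; 1)
  P = {2,4,7,10}:  v_{2} + v_{4} + v_{7} + v_{10} = 2·v_{8}  ⟹  sig = (4; 2)

Sorted signature multiset PRS(X):
    |P|=2: 11 collections, coeffs (1), (1), (1,1), (1,1), (1,1), (1,1), (1,1), (1,1), (1,1,2), (1,2), (2,2)
    |P|=3: 6 collections, coeffs (), (), (1), (1), (1), (1)
    |P|=4: 1 collection, coeffs (2)


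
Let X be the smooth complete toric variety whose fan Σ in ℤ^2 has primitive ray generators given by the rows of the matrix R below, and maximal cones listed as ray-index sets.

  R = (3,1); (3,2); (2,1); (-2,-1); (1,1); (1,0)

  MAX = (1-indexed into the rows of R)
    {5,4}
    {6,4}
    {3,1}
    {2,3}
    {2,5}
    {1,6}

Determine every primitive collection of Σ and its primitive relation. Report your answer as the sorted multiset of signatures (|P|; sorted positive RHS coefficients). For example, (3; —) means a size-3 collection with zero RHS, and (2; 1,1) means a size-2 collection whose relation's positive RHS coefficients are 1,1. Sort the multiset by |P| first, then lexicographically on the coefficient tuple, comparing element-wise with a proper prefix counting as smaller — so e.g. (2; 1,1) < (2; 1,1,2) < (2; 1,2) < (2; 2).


|primitive collections| = 9. Relations:

  P={3,4}:  v_{3} + v_{4} = 0  ⟹  sig = (2; —)
  P={1,4}:  v_{1} + v_{4} = v_{6}  ⟹  sig = (2; 1)
  P={2,4}:  v_{2} + v_{4} = v_{5}  ⟹  sig = (2; 1)
  P={3,5}:  v_{3} + v_{5} = v_{2}  ⟹  sig = (2; 1)
  P={3,6}:  v_{3} + v_{6} = v_{1}  ⟹  sig = (2; 1)
  P={5,6}:  v_{5} + v_{6} = v_{3}  ⟹  sig = (2; 1)
  P={1,5}:  v_{1} + v_{5} = 2·v_{3}  ⟹  sig = (2; 2)
  P={2,6}:  v_{2} + v_{6} = 2·v_{3}  ⟹  sig = (2; 2)
  P={1,2}:  v_{1} + v_{2} = 3·v_{3}  ⟹  sig = (2; 3)

so the primitive-relation signature multiset is
    |P|=2: 9 collections, coeffs (), (1), (1), (1), (1), (1), (2), (2), (3)


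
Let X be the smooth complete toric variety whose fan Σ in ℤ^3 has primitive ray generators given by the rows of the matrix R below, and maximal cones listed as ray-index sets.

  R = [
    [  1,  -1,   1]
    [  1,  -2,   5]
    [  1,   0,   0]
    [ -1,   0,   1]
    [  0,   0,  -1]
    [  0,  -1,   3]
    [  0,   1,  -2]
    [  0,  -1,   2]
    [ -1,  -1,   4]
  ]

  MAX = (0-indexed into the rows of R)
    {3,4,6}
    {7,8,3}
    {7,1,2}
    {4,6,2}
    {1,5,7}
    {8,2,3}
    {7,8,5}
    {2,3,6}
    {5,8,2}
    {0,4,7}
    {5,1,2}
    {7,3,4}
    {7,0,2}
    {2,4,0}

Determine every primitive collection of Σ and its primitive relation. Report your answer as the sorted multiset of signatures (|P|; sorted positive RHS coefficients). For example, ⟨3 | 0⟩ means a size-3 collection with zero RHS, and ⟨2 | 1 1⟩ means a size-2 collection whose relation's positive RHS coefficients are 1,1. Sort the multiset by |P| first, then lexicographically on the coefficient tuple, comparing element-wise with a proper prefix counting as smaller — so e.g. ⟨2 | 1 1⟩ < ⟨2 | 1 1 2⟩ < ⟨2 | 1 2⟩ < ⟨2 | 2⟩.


20 collections generate NE(X_Σ); each relation:

  P={6,7}:  v_{6} + v_{7} = 0 ; sig = ⟨2 | 0⟩
  P={0,3}:  v_{0} + v_{3} = v_{7} ; sig = ⟨2 | 1⟩
  P={3,5}:  v_{3} + v_{5} = v_{8} ; sig = ⟨2 | 1⟩
  P={4,5}:  v_{4} + v_{5} = v_{7} ; sig = ⟨2 | 1⟩
  P={0,6}:  v_{0} + v_{6} = v_{2} + v_{4} ; sig = ⟨2 | 1 1⟩
  P={0,8}:  v_{0} + v_{8} = v_{5} + v_{7} ; sig = ⟨2 | 1 1⟩
  P={1,6}:  v_{1} + v_{6} = v_{2} + v_{5} ; sig = ⟨2 | 1 1⟩
  P={4,8}:  v_{4} + v_{8} = v_{3} + v_{7} ; sig = ⟨2 | 1 1⟩
  P={5,6}:  v_{5} + v_{6} = v_{2} + v_{3} ; sig = ⟨2 | 1 1⟩
  P={0,5}:  v_{0} + v_{5} = v_{2} + 2·v_{7} ; sig = ⟨2 | 1 2⟩
  P={1,4}:  v_{1} + v_{4} = v_{2} + 2·v_{7} ; sig = ⟨2 | 1 2⟩
  P={6,8}:  v_{6} + v_{8} = v_{2} + 2·v_{3} ; sig = ⟨2 | 1 2⟩
  P={1,3}:  v_{1} + v_{3} = 2·v_{5} ; sig = ⟨2 | 2⟩
  P={0,1}:  v_{0} + v_{1} = 2·v_{2} + 3·v_{7} ; sig = ⟨2 | 2 3⟩
  P={1,8}:  v_{1} + v_{8} = 3·v_{5} ; sig = ⟨2 | 3⟩
  P={2,3,4}:  v_{2} + v_{3} + v_{4} = 0 ; sig = ⟨3 | 0⟩
  P={2,3,7}:  v_{2} + v_{3} + v_{7} = v_{5} ; sig = ⟨3 | 1⟩
  P={2,4,7}:  v_{2} + v_{4} + v_{7} = v_{0} ; sig = ⟨3 | 1⟩
  P={2,5,7}:  v_{2} + v_{5} + v_{7} = v_{1} ; sig = ⟨3 | 1⟩
  P={2,7,8}:  v_{2} + v_{7} + v_{8} = 2·v_{5} ; sig = ⟨3 | 2⟩

Sorted signature multiset PRS(X):
    |P|=2: 15 collections, coeffs (), (1), (1), (1), (1,1), (1,1), (1,1), (1,1), (1,1), (1,2), (1,2), (1,2), (2), (2,3), (3)
    |P|=3: 5 collections, coeffs (), (1), (1), (1), (2)


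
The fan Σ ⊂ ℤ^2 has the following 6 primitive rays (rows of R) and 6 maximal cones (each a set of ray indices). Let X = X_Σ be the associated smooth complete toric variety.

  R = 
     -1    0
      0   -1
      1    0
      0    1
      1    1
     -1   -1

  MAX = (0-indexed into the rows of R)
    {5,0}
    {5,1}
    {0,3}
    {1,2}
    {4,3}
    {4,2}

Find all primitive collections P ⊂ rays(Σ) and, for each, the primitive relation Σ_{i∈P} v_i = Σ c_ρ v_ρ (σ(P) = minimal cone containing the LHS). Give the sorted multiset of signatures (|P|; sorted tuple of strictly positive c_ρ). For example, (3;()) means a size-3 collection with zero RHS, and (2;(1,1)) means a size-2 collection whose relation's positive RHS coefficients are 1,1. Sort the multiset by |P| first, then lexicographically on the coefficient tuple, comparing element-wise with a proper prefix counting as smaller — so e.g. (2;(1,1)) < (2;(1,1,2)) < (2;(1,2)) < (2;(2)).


Minimal non-faces — 9 found among 6 rays, 6 max cones:

  P={0,2}:  v_{0} + v_{2} = 0  ⟹  sig = (2;())
  P={1,3}:  v_{1} + v_{3} = 0  ⟹  sig = (2;())
  P={4,5}:  v_{4} + v_{5} = 0  ⟹  sig = (2;())
  P={0,1}:  v_{0} + v_{1} = v_{5}  ⟹  sig = (2;(1))
  P={0,4}:  v_{0} + v_{4} = v_{3}  ⟹  sig = (2;(1))
  P={1,4}:  v_{1} + v_{4} = v_{2}  ⟹  sig = (2;(1))
  P={2,3}:  v_{2} + v_{3} = v_{4}  ⟹  sig = (2;(1))
  P={2,5}:  v_{2} + v_{5} = v_{1}  ⟹  sig = (2;(1))
  P={3,5}:  v_{3} + v_{5} = v_{0}  ⟹  sig = (2;(1))

so the primitive-relation signature multiset is
    |P|=2: 9 collections, coeffs (), (), (), (1), (1), (1), (1), (1), (1)


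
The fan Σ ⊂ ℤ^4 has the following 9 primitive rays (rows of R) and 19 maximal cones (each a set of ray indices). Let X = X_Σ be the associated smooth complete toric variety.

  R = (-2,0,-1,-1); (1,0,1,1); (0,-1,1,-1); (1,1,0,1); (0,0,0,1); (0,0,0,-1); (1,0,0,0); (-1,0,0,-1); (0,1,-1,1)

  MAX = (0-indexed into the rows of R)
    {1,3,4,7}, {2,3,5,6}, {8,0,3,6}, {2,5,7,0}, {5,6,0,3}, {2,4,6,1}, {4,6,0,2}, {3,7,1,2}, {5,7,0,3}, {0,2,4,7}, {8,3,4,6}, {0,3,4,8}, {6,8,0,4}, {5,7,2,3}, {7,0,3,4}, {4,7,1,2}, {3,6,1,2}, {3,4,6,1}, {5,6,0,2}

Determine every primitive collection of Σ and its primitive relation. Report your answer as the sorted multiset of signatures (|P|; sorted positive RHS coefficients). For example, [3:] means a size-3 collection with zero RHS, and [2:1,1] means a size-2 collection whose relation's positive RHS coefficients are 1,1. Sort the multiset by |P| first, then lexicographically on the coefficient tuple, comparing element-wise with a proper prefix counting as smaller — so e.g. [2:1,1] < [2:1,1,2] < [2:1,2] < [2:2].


11 collections generate NE(X_Σ); each relation:

  • {2,8}:  v_{2} + v_{8} = 0 — sig = [2:]
  • {4,5}:  v_{4} + v_{5} = 0 — sig = [2:]
  • {6,7}:  v_{6} + v_{7} = v_{5} — sig = [2:1]
  • {0,1}:  v_{0} + v_{1} = v_{4} + v_{7} — sig = [2:1,1]
  • {1,5}:  v_{1} + v_{5} = v_{2} + v_{3} — sig = [2:1,1]
  • {1,8}:  v_{1} + v_{8} = v_{3} + v_{4} — sig = [2:1,1]
  • {7,8}:  v_{7} + v_{8} = v_{0} + v_{3} — sig = [2:1,1]
  • {5,8}:  v_{5} + v_{8} = v_{0} + v_{3} + v_{6} — sig = [2:1,1,1]
  • {0,2,3}:  v_{0} + v_{2} + v_{3} = v_{7} — sig = [3:1]
  • {2,3,4}:  v_{2} + v_{3} + v_{4} = v_{1} — sig = [3:1]
  • {0,3,4,6}:  v_{0} + v_{3} + v_{4} + v_{6} = v_{8} — sig = [4:1]

so the primitive-relation signature multiset is
    |P|=2: 8 collections, coeffs (), (), (1), (1,1), (1,1), (1,1), (1,1), (1,1,1)
    |P|=3: 2 collections, coeffs (1), (1)
    |P|=4: 1 collection, coeffs (1)


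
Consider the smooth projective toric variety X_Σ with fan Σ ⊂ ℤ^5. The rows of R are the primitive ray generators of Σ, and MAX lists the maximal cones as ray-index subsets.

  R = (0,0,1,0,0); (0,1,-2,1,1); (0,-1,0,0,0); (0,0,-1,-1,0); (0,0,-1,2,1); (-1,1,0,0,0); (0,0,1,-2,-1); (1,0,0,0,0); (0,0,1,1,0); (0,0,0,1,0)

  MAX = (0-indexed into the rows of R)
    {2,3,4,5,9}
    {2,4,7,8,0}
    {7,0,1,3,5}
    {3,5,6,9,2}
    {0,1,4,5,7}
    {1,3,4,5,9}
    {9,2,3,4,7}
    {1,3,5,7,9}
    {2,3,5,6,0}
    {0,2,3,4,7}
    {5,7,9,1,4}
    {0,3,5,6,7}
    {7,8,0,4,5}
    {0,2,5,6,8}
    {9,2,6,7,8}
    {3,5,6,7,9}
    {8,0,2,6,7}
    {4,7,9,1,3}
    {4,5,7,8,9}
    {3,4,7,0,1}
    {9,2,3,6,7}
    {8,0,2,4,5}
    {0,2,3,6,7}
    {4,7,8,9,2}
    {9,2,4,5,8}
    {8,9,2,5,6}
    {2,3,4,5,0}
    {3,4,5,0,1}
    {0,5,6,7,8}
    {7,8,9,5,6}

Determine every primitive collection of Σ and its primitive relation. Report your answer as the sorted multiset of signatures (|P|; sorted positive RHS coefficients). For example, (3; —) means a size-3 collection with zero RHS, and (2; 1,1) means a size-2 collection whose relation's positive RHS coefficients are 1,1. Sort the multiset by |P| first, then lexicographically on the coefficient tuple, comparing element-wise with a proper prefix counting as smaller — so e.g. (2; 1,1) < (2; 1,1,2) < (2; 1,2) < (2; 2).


Δ(Σ) — 10 vertices, 8 min non-faces:

  • {3,8}:  v_{3} + v_{8} = 0 — sig = (2; —)
  • {4,6}:  v_{4} + v_{6} = 0 — sig = (2; —)
  • {0,9}:  v_{0} + v_{9} = v_{8} — sig = (2; 1)
  • {1,2}:  v_{1} + v_{2} = v_{3} + v_{4} — sig = (2; 1,1)
  • {1,6}:  v_{1} + v_{6} = v_{3} + v_{5} + v_{7} — sig = (2; 1,1,1)
  • {1,8}:  v_{1} + v_{8} = v_{4} + v_{5} + v_{7} — sig = (2; 1,1,1)
  • {2,5,7}:  v_{2} + v_{5} + v_{7} = 0 — sig = (3; —)
  • {3,4,5,7}:  v_{3} + v_{4} + v_{5} + v_{7} = v_{1} — sig = (4; 1)

Signatures (|P|; sorted positive RHS coefficients), sorted:
    |P|=2: 6 collections, coeffs (), (), (1), (1,1), (1,1,1), (1,1,1)
    |P|=3: 1 collection, coeffs ()
    |P|=4: 1 collection, coeffs (1)


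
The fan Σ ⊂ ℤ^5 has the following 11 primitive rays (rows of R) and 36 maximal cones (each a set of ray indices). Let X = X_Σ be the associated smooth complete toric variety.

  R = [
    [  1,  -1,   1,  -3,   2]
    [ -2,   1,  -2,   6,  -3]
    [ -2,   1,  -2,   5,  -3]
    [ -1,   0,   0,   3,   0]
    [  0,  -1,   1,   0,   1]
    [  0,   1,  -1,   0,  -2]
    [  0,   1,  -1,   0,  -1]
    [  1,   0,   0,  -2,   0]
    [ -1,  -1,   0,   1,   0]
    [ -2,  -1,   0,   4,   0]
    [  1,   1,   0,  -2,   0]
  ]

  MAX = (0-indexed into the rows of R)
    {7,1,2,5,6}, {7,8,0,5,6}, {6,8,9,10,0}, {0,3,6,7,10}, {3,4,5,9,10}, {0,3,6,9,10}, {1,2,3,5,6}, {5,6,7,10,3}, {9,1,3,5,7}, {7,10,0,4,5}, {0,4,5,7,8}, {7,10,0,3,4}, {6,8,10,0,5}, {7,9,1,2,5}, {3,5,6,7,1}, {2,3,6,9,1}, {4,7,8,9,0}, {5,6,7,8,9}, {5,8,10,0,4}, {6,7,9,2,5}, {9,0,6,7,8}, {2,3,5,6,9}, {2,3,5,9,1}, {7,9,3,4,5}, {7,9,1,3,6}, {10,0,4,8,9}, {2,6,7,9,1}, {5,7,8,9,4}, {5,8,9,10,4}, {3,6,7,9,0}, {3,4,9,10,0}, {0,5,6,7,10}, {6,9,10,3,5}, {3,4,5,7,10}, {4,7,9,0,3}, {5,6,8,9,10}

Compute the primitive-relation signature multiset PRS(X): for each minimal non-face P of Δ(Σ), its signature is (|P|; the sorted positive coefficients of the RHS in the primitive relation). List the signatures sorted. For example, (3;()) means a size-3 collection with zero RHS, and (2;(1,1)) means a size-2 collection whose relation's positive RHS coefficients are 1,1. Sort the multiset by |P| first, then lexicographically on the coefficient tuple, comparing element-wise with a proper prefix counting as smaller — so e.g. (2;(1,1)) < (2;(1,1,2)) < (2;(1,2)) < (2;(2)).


17 collections generate NE(X_Σ); each relation:

  P = {4,6}:  v_{4} + v_{6} = 0  so sig = (2;())
  P = {3,8}:  v_{3} + v_{8} = v_{9}  so sig = (2;(1))
  P = {0,2}:  v_{0} + v_{2} = v_{6} + v_{7} + v_{9}  so sig = (2;(1,1,1))
  P = {1,8}:  v_{1} + v_{8} = v_{2} + v_{7} + v_{9}  so sig = (2;(1,1,1))
  P = {2,10}:  v_{2} + v_{10} = v_{3} + v_{5} + v_{6}  so sig = (2;(1,1,1))
  P = {2,4}:  v_{2} + v_{4} = v_{3} + v_{5} + v_{7} + v_{9}  so sig = (2;(1,1,1,1))
  P = {0,1}:  v_{0} + v_{1} = v_{3} + v_{6} + 2·v_{7} + v_{9}  so sig = (2;(1,1,1,2))
  P = {1,10}:  v_{1} + v_{10} = 2·v_{3} + v_{5} + v_{6} + v_{7}  so sig = (2;(1,1,1,2))
  P = {2,8}:  v_{2} + v_{8} = v_{5} + v_{6} + v_{7} + 2·v_{9}  so sig = (2;(1,1,1,2))
  P = {1,4}:  v_{1} + v_{4} = 2·v_{3} + v_{5} + 2·v_{7} + v_{9}  so sig = (2;(1,1,2,2))
  P = {0,3,5}:  v_{0} + v_{3} + v_{5} = 0  so sig = (3;())
  P = {7,9,10}:  v_{7} + v_{9} + v_{10} = 0  so sig = (3;())
  P = {0,5,9}:  v_{0} + v_{5} + v_{9} = v_{8}  so sig = (3;(1))
  P = {2,3,7}:  v_{2} + v_{3} + v_{7} = v_{1}  so sig = (3;(1))
  P = {7,8,10}:  v_{7} + v_{8} + v_{10} = v_{0} + v_{5}  so sig = (3;(1,1))
  P = {1,5,6,9}:  v_{1} + v_{5} + v_{6} + v_{9} = 2·v_{2}  so sig = (4;(2))
  P = {3,5,6,7,9}:  v_{3} + v_{5} + v_{6} + v_{7} + v_{9} = v_{2}  so sig = (5;(1))

Sorted signature multiset PRS(X):
{ (2;()),  (2;(1)),  (2;(1,1,1)) ×3,  (2;(1,1,1,1)),  (2;(1,1,1,2)) ×3,  (2;(1,1,2,2)),  (3;()) ×2,  (3;(1)) ×2,  (3;(1,1)),  (4;(2)),  (5;(1)) }


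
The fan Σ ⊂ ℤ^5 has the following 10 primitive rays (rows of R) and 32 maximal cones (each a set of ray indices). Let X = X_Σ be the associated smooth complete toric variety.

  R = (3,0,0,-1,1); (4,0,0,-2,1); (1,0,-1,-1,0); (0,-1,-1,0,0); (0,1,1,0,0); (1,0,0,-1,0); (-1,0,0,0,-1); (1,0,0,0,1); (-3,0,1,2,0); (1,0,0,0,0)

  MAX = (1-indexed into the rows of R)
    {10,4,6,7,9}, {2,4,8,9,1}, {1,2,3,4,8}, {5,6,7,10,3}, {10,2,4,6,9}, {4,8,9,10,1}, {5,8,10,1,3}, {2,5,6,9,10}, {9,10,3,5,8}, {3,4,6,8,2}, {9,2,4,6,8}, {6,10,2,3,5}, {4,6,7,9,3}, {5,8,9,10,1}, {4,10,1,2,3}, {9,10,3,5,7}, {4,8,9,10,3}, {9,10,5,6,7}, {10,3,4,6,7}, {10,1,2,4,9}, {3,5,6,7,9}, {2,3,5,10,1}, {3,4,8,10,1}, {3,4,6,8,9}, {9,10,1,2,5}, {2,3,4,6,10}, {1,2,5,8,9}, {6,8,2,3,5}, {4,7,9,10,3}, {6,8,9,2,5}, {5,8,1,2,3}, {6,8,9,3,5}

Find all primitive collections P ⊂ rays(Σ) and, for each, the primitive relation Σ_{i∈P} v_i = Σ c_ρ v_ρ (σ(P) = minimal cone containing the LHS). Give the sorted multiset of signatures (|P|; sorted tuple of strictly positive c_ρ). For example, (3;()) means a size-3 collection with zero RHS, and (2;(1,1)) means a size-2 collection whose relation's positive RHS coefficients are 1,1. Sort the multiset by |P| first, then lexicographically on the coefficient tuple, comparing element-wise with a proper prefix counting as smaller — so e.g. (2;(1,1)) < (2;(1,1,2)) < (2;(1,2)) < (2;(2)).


Minimal non-faces — 10 found among 10 rays, 32 max cones:

  P = {4,5}:  v_{4} + v_{5} = 0  →  sig = (2;())
  P = {7,8}:  v_{7} + v_{8} = 0  →  sig = (2;())
  P = {1,6}:  v_{1} + v_{6} = v_{2}  →  sig = (2;(1))
  P = {1,7}:  v_{1} + v_{7} = v_{6} + v_{10}  →  sig = (2;(1,1))
  P = {2,7}:  v_{2} + v_{7} = 2·v_{6} + v_{10}  →  sig = (2;(1,2))
  P = {1,3,9}:  v_{1} + v_{3} + v_{9} = v_{8}  →  sig = (3;(1))
  P = {6,8,10}:  v_{6} + v_{8} + v_{10} = v_{1}  →  sig = (3;(1))
  P = {2,3,9}:  v_{2} + v_{3} + v_{9} = v_{6} + v_{8}  →  sig = (3;(1,1))
  P = {2,8,10}:  v_{2} + v_{8} + v_{10} = 2·v_{1}  →  sig = (3;(2))
  P = {3,6,9,10}:  v_{3} + v_{6} + v_{9} + v_{10} = 0  →  sig = (4;())

so the primitive-relation signature multiset is
[(2;()), (2;()), (2;(1)), (2;(1,1)), (2;(1,2)), (3;(1)), (3;(1)), (3;(1,1)), (3;(2)), (4;())]


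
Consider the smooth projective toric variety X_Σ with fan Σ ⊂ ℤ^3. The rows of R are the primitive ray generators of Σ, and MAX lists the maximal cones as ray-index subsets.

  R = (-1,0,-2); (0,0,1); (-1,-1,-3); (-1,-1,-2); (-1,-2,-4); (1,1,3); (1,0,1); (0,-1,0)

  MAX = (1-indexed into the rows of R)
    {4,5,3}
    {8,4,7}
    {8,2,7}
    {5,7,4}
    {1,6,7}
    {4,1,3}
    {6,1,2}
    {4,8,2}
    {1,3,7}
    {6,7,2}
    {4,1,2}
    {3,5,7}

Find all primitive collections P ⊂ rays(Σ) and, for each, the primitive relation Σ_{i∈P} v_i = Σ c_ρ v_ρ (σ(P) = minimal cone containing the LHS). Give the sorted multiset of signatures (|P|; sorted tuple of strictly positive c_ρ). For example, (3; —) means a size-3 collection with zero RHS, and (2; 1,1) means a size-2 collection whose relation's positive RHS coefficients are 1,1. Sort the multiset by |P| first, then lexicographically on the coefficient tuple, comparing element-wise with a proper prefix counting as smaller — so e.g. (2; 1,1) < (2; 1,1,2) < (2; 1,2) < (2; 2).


Primitive collections (14):

  P={3,6}:  v_{3} + v_{6} = 0 — sig = (2; —)
  P={1,8}:  v_{1} + v_{8} = v_{4} — sig = (2; 1)
  P={2,3}:  v_{2} + v_{3} = v_{4} — sig = (2; 1)
  P={4,6}:  v_{4} + v_{6} = v_{2} — sig = (2; 1)
  P={5,6}:  v_{5} + v_{6} = v_{4} + v_{7} — sig = (2; 1,1)
  P={2,5}:  v_{2} + v_{5} = 2·v_{4} + v_{7} — sig = (2; 1,2)
  P={3,8}:  v_{3} + v_{8} = 2·v_{4} + v_{7} — sig = (2; 1,2)
  P={6,8}:  v_{6} + v_{8} = 2·v_{2} + v_{7} — sig = (2; 1,2)
  P={1,5}:  v_{1} + v_{5} = 2·v_{3} — sig = (2; 2)
  P={5,8}:  v_{5} + v_{8} = 3·v_{4} + 2·v_{7} — sig = (2; 2,3)
  P={1,2,7}:  v_{1} + v_{2} + v_{7} = 0 — sig = (3; —)
  P={1,4,7}:  v_{1} + v_{4} + v_{7} = v_{3} — sig = (3; 1)
  P={2,4,7}:  v_{2} + v_{4} + v_{7} = v_{8} — sig = (3; 1)
  P={3,4,7}:  v_{3} + v_{4} + v_{7} = v_{5} — sig = (3; 1)

Hence PRS(X_Σ) =
    (2; —)
    (2; 1)
    (2; 1)
    (2; 1)
    (2; 1,1)
    (2; 1,2)
    (2; 1,2)
    (2; 1,2)
    (2; 2)
    (2; 2,3)
    (3; —)
    (3; 1)
    (3; 1)
    (3; 1)


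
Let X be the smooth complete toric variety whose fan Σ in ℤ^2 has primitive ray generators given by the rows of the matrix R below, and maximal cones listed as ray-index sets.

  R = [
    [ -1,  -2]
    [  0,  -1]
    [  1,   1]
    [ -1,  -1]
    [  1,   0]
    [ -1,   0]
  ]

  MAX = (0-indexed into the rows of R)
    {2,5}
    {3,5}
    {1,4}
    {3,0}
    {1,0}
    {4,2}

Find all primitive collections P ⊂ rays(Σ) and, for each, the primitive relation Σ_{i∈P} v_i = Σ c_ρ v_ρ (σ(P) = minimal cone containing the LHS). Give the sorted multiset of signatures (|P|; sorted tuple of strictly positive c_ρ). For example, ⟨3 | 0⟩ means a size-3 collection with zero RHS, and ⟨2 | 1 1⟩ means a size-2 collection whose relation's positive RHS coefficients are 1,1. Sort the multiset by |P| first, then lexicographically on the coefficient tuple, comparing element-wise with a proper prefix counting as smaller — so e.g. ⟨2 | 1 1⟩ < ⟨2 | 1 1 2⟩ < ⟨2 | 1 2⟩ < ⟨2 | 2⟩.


The 9 primitive collections of Σ (r=6, n=2):

  • {2,3}:  v_{2} + v_{3} = 0  ⟹  sig = ⟨2 | 0⟩
  • {4,5}:  v_{4} + v_{5} = 0  ⟹  sig = ⟨2 | 0⟩
  • {0,2}:  v_{0} + v_{2} = v_{1}  ⟹  sig = ⟨2 | 1⟩
  • {1,2}:  v_{1} + v_{2} = v_{4}  ⟹  sig = ⟨2 | 1⟩
  • {1,3}:  v_{1} + v_{3} = v_{0}  ⟹  sig = ⟨2 | 1⟩
  • {1,5}:  v_{1} + v_{5} = v_{3}  ⟹  sig = ⟨2 | 1⟩
  • {3,4}:  v_{3} + v_{4} = v_{1}  ⟹  sig = ⟨2 | 1⟩
  • {0,4}:  v_{0} + v_{4} = 2·v_{1}  ⟹  sig = ⟨2 | 2⟩
  • {0,5}:  v_{0} + v_{5} = 2·v_{3}  ⟹  sig = ⟨2 | 2⟩

Signatures (|P|; sorted positive RHS coefficients), sorted:
{ ⟨2 | 0⟩ ×2,  ⟨2 | 1⟩ ×5,  ⟨2 | 2⟩ ×2 }


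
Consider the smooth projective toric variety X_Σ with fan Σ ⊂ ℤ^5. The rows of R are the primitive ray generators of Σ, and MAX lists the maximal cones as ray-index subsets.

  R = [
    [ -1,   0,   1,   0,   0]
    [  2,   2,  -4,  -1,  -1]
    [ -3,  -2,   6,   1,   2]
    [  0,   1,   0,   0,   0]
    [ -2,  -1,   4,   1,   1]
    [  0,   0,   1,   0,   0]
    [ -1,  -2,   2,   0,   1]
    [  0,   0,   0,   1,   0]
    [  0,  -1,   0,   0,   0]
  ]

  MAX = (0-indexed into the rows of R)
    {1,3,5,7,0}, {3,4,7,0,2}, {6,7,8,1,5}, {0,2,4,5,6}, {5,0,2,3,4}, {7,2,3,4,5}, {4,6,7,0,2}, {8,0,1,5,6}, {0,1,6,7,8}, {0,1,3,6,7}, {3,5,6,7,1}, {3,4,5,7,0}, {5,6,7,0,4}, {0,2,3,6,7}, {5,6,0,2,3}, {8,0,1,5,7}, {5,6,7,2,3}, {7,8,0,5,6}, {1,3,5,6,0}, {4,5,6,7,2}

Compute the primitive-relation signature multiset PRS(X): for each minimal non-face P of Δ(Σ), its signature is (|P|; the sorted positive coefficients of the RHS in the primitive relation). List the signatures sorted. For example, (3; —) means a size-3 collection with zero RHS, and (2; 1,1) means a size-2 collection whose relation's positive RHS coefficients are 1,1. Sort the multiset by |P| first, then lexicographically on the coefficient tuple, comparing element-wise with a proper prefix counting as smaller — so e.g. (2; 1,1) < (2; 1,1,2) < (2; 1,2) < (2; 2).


The 9 primitive collections of Σ (r=9, n=5):

  • {3,8}:  v_{3} + v_{8} = 0  ⟹  sig = (2; —)
  • {1,4}:  v_{1} + v_{4} = v_{3}  ⟹  sig = (2; 1)
  • {2,8}:  v_{2} + v_{8} = v_{4} + v_{6}  ⟹  sig = (2; 1,1)
  • {4,8}:  v_{4} + v_{8} = v_{0} + v_{5} + v_{6} + v_{7}  ⟹  sig = (2; 1,1,1,1)
  • {1,2}:  v_{1} + v_{2} = 2·v_{3} + v_{6}  ⟹  sig = (2; 1,2)
  • {3,4,6}:  v_{3} + v_{4} + v_{6} = v_{2}  ⟹  sig = (3; 1)
  • {0,2,5,7}:  v_{0} + v_{2} + v_{5} + v_{7} = 2·v_{4}  ⟹  sig = (4; 2)
  • {0,1,5,6,7}:  v_{0} + v_{1} + v_{5} + v_{6} + v_{7} = 0  ⟹  sig = (5; —)
  • {0,3,5,6,7}:  v_{0} + v_{3} + v_{5} + v_{6} + v_{7} = v_{4}  ⟹  sig = (5; 1)

Sorted signature multiset PRS(X):
[(2; —), (2; 1), (2; 1,1), (2; 1,1,1,1), (2; 1,2), (3; 1), (4; 2), (5; —), (5; 1)]


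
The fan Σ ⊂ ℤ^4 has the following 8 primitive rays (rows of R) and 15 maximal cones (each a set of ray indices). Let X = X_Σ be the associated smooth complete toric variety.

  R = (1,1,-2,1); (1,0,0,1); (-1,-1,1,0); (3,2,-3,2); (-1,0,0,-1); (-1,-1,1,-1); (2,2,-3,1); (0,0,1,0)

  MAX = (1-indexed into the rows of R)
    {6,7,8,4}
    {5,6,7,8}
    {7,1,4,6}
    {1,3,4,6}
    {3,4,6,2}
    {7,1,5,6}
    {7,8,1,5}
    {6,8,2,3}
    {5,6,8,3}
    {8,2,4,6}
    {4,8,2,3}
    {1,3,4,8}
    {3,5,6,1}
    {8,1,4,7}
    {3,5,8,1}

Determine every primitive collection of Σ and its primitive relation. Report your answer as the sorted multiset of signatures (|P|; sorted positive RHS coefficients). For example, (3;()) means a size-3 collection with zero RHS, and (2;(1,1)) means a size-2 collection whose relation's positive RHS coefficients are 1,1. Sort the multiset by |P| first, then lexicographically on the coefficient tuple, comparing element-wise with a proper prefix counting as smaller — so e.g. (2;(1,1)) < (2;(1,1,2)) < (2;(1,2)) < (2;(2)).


7 minimal non-faces of Δ(Σ) (on 8 rays):

  • {2,5}:  v_{2} + v_{5} = 0  →  sig = (2;())
  • {2,7}:  v_{2} + v_{7} = v_{4}  →  sig = (2;(1))
  • {3,7}:  v_{3} + v_{7} = v_{1}  →  sig = (2;(1))
  • {4,5}:  v_{4} + v_{5} = v_{7}  →  sig = (2;(1))
  • {1,2}:  v_{1} + v_{2} = v_{3} + v_{4}  →  sig = (2;(1,1))
  • {1,6,8}:  v_{1} + v_{6} + v_{8} = 0  →  sig = (3;())
  • {3,4,6,8}:  v_{3} + v_{4} + v_{6} + v_{8} = v_{2}  →  sig = (4;(1))

so the primitive-relation signature multiset is
    (2;())
    (2;(1))
    (2;(1))
    (2;(1))
    (2;(1,1))
    (3;())
    (4;(1))


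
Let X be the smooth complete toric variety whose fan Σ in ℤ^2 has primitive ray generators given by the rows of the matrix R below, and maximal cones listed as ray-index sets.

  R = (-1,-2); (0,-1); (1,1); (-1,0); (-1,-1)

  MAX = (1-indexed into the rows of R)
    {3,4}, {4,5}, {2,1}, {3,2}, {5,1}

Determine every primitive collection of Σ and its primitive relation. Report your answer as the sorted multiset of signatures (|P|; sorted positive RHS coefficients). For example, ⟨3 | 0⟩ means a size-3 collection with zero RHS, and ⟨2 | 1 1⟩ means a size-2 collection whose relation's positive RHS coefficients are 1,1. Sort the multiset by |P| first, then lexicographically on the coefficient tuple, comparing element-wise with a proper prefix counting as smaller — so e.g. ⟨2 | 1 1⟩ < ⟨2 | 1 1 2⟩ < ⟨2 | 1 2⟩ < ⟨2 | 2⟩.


5 collections generate NE(X_Σ); each relation:

  {3,5}:  v_{3} + v_{5} = 0  →  sig = ⟨2 | 0⟩
  {1,3}:  v_{1} + v_{3} = v_{2}  →  sig = ⟨2 | 1⟩
  {2,4}:  v_{2} + v_{4} = v_{5}  →  sig = ⟨2 | 1⟩
  {2,5}:  v_{2} + v_{5} = v_{1}  →  sig = ⟨2 | 1⟩
  {1,4}:  v_{1} + v_{4} = 2·v_{5}  →  sig = ⟨2 | 2⟩

so the primitive-relation signature multiset is
    |P|=2: 5 collections, coeffs (), (1), (1), (1), (2)
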